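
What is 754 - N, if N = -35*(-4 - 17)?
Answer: 19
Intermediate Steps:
N = 735 (N = -35*(-21) = 735)
754 - N = 754 - 1*735 = 754 - 735 = 19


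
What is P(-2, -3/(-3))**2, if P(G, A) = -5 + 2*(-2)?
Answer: 81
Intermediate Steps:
P(G, A) = -9 (P(G, A) = -5 - 4 = -9)
P(-2, -3/(-3))**2 = (-9)**2 = 81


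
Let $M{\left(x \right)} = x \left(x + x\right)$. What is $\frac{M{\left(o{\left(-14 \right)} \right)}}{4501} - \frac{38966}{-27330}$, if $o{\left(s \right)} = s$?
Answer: $\frac{13292809}{8786595} \approx 1.5129$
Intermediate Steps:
$M{\left(x \right)} = 2 x^{2}$ ($M{\left(x \right)} = x 2 x = 2 x^{2}$)
$\frac{M{\left(o{\left(-14 \right)} \right)}}{4501} - \frac{38966}{-27330} = \frac{2 \left(-14\right)^{2}}{4501} - \frac{38966}{-27330} = 2 \cdot 196 \cdot \frac{1}{4501} - - \frac{19483}{13665} = 392 \cdot \frac{1}{4501} + \frac{19483}{13665} = \frac{56}{643} + \frac{19483}{13665} = \frac{13292809}{8786595}$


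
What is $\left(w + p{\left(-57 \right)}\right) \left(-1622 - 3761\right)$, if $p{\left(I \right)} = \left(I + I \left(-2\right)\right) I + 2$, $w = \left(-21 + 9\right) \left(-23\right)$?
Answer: $15992893$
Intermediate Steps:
$w = 276$ ($w = \left(-12\right) \left(-23\right) = 276$)
$p{\left(I \right)} = 2 - I^{2}$ ($p{\left(I \right)} = \left(I - 2 I\right) I + 2 = - I I + 2 = - I^{2} + 2 = 2 - I^{2}$)
$\left(w + p{\left(-57 \right)}\right) \left(-1622 - 3761\right) = \left(276 + \left(2 - \left(-57\right)^{2}\right)\right) \left(-1622 - 3761\right) = \left(276 + \left(2 - 3249\right)\right) \left(-1622 - 3761\right) = \left(276 - 3247\right) \left(-5383\right) = \left(-2971\right) \left(-5383\right) = 15992893$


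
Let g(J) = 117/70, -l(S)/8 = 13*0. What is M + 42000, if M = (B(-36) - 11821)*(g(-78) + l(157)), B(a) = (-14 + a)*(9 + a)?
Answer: 1714893/70 ≈ 24498.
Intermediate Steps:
l(S) = 0 (l(S) = -104*0 = -8*0 = 0)
g(J) = 117/70 (g(J) = 117*(1/70) = 117/70)
M = -1225107/70 (M = ((-126 + (-36)**2 - 5*(-36)) - 11821)*(117/70 + 0) = ((-126 + 1296 + 180) - 11821)*(117/70) = (1350 - 11821)*(117/70) = -10471*117/70 = -1225107/70 ≈ -17502.)
M + 42000 = -1225107/70 + 42000 = 1714893/70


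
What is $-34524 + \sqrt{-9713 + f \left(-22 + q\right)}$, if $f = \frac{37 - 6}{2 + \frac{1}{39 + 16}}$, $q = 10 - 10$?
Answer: $-34524 + \frac{i \sqrt{123837483}}{111} \approx -34524.0 + 100.25 i$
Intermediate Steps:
$q = 0$
$f = \frac{1705}{111}$ ($f = \frac{31}{2 + \frac{1}{55}} = \frac{31}{\frac{111}{55}} = 31 \cdot \frac{55}{111} = \frac{1705}{111} \approx 15.36$)
$-34524 + \sqrt{-9713 + f \left(-22 + q\right)} = -34524 + \sqrt{-9713 + \frac{1705 \left(-22 + 0\right)}{111}} = -34524 + \sqrt{-9713 + \frac{1705}{111} \left(-22\right)} = -34524 + \sqrt{-9713 - \frac{37510}{111}} = -34524 + \sqrt{- \frac{1115653}{111}} = -34524 + \frac{i \sqrt{123837483}}{111}$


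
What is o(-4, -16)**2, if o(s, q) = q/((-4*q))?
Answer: 1/16 ≈ 0.062500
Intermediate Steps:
o(s, q) = -1/4 (o(s, q) = q*(-1/(4*q)) = -1/4)
o(-4, -16)**2 = (-1/4)**2 = 1/16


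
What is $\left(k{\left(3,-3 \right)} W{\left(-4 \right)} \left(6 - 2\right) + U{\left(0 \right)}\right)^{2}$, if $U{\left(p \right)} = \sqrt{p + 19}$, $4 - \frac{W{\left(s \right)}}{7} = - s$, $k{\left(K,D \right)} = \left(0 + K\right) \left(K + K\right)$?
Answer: $19$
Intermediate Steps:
$k{\left(K,D \right)} = 2 K^{2}$ ($k{\left(K,D \right)} = K 2 K = 2 K^{2}$)
$W{\left(s \right)} = 28 + 7 s$ ($W{\left(s \right)} = 28 - 7 \left(- s\right) = 28 + 7 s$)
$U{\left(p \right)} = \sqrt{19 + p}$
$\left(k{\left(3,-3 \right)} W{\left(-4 \right)} \left(6 - 2\right) + U{\left(0 \right)}\right)^{2} = \left(2 \cdot 3^{2} \left(28 + 7 \left(-4\right)\right) \left(6 - 2\right) + \sqrt{19 + 0}\right)^{2} = \left(2 \cdot 9 \left(28 - 28\right) \left(6 - 2\right) + \sqrt{19}\right)^{2} = \left(18 \cdot 0 \cdot 4 + \sqrt{19}\right)^{2} = \left(0 \cdot 4 + \sqrt{19}\right)^{2} = \left(0 + \sqrt{19}\right)^{2} = \left(\sqrt{19}\right)^{2} = 19$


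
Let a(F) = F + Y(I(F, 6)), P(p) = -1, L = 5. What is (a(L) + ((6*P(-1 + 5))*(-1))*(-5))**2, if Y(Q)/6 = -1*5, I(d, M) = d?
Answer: 3025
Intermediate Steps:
Y(Q) = -30 (Y(Q) = 6*(-1*5) = 6*(-5) = -30)
a(F) = -30 + F (a(F) = F - 30 = -30 + F)
(a(L) + ((6*P(-1 + 5))*(-1))*(-5))**2 = ((-30 + 5) + ((6*(-1))*(-1))*(-5))**2 = (-25 - 6*(-1)*(-5))**2 = (-25 + 6*(-5))**2 = (-25 - 30)**2 = (-55)**2 = 3025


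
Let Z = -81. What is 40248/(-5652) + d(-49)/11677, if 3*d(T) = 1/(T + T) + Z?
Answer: -3839382907/538986966 ≈ -7.1233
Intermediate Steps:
d(T) = -27 + 1/(6*T) (d(T) = (1/(T + T) - 81)/3 = (1/(2*T) - 81)/3 = (-81 + 1/(2*T))/3 = -27 + 1/(6*T))
40248/(-5652) + d(-49)/11677 = 40248/(-5652) + (-27 + (⅙)/(-49))/11677 = 40248*(-1/5652) + (-27 + (⅙)*(-1/49))*(1/11677) = -1118/157 + (-27 - 1/294)*(1/11677) = -1118/157 - 7939/294*1/11677 = -1118/157 - 7939/3433038 = -3839382907/538986966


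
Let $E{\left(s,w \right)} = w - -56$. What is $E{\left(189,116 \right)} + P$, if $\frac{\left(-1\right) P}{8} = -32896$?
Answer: $263340$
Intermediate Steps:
$P = 263168$ ($P = \left(-8\right) \left(-32896\right) = 263168$)
$E{\left(s,w \right)} = 56 + w$ ($E{\left(s,w \right)} = w + 56 = 56 + w$)
$E{\left(189,116 \right)} + P = \left(56 + 116\right) + 263168 = 172 + 263168 = 263340$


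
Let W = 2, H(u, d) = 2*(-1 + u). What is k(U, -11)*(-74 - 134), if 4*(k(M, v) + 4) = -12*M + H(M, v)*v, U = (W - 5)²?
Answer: 15600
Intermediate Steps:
H(u, d) = -2 + 2*u
U = 9 (U = (2 - 5)² = (-3)² = 9)
k(M, v) = -4 - 3*M + v*(-2 + 2*M)/4 (k(M, v) = -4 + (-12*M + (-2 + 2*M)*v)/4 = -4 + (-12*M + v*(-2 + 2*M))/4 = -4 + (-3*M + v*(-2 + 2*M)/4) = -4 - 3*M + v*(-2 + 2*M)/4)
k(U, -11)*(-74 - 134) = (-4 - 3*9 + (½)*(-11)*(-1 + 9))*(-74 - 134) = (-4 - 27 + (½)*(-11)*8)*(-208) = (-4 - 27 - 44)*(-208) = -75*(-208) = 15600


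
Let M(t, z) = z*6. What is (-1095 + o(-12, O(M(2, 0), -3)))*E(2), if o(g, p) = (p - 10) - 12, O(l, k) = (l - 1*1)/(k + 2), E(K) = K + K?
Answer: -4464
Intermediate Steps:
M(t, z) = 6*z
E(K) = 2*K
O(l, k) = (-1 + l)/(2 + k) (O(l, k) = (l - 1)/(2 + k) = (-1 + l)/(2 + k))
o(g, p) = -22 + p (o(g, p) = (-10 + p) - 12 = -22 + p)
(-1095 + o(-12, O(M(2, 0), -3)))*E(2) = (-1095 + (-22 + (-1 + 6*0)/(2 - 3)))*(2*2) = (-1095 + (-22 + (-1 + 0)/(-1)))*4 = (-1095 + (-22 - 1*(-1)))*4 = (-1095 + (-22 + 1))*4 = (-1095 - 21)*4 = -1116*4 = -4464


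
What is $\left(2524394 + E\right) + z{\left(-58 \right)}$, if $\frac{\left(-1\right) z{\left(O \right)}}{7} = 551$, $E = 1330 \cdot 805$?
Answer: $3591187$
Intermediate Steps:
$E = 1070650$
$z{\left(O \right)} = -3857$ ($z{\left(O \right)} = \left(-7\right) 551 = -3857$)
$\left(2524394 + E\right) + z{\left(-58 \right)} = \left(2524394 + 1070650\right) - 3857 = 3595044 - 3857 = 3591187$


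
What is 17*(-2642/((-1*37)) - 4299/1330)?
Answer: 57031549/49210 ≈ 1158.9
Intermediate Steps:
17*(-2642/((-1*37)) - 4299/1330) = 17*(-2642/(-37) - 4299*1/1330) = 17*(-2642*(-1/37) - 4299/1330) = 17*(2642/37 - 4299/1330) = 17*(3354797/49210) = 57031549/49210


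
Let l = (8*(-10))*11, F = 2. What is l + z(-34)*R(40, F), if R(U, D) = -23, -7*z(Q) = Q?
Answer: -6942/7 ≈ -991.71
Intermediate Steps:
z(Q) = -Q/7
l = -880 (l = -80*11 = -880)
l + z(-34)*R(40, F) = -880 - ⅐*(-34)*(-23) = -880 + (34/7)*(-23) = -880 - 782/7 = -6942/7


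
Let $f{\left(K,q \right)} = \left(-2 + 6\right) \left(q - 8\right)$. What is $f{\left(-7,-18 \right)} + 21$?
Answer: $-83$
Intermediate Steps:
$f{\left(K,q \right)} = -32 + 4 q$ ($f{\left(K,q \right)} = 4 \left(-8 + q\right) = -32 + 4 q$)
$f{\left(-7,-18 \right)} + 21 = \left(-32 + 4 \left(-18\right)\right) + 21 = \left(-32 - 72\right) + 21 = -104 + 21 = -83$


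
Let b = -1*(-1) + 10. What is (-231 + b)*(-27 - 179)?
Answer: 45320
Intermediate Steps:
b = 11 (b = 1 + 10 = 11)
(-231 + b)*(-27 - 179) = (-231 + 11)*(-27 - 179) = -220*(-206) = 45320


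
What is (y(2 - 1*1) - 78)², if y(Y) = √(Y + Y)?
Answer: (78 - √2)² ≈ 5865.4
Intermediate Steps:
y(Y) = √2*√Y (y(Y) = √(2*Y) = √2*√Y)
(y(2 - 1*1) - 78)² = (√2*√(2 - 1*1) - 78)² = (√2*√(2 - 1) - 78)² = (√2*√1 - 78)² = (√2*1 - 78)² = (√2 - 78)² = (-78 + √2)²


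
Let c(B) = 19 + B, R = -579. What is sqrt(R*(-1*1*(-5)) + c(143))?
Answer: I*sqrt(2733) ≈ 52.278*I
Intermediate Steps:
sqrt(R*(-1*1*(-5)) + c(143)) = sqrt(-579*(-1*1)*(-5) + (19 + 143)) = sqrt(-(-579)*(-5) + 162) = sqrt(-579*5 + 162) = sqrt(-2895 + 162) = sqrt(-2733) = I*sqrt(2733)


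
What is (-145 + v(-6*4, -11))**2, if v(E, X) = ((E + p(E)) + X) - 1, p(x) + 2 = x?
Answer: 42849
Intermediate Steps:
p(x) = -2 + x
v(E, X) = -3 + X + 2*E (v(E, X) = ((E + (-2 + E)) + X) - 1 = ((-2 + 2*E) + X) - 1 = (-2 + X + 2*E) - 1 = -3 + X + 2*E)
(-145 + v(-6*4, -11))**2 = (-145 + (-3 - 11 + 2*(-6*4)))**2 = (-145 + (-3 - 11 + 2*(-24)))**2 = (-145 + (-3 - 11 - 48))**2 = (-145 - 62)**2 = (-207)**2 = 42849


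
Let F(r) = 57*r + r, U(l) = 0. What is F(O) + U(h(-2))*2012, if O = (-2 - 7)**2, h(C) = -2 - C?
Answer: 4698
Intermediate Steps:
O = 81 (O = (-9)**2 = 81)
F(r) = 58*r
F(O) + U(h(-2))*2012 = 58*81 + 0*2012 = 4698 + 0 = 4698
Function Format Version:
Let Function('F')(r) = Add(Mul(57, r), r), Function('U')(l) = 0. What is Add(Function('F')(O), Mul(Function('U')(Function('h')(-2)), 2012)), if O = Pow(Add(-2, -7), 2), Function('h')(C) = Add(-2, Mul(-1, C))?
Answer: 4698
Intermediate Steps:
O = 81 (O = Pow(-9, 2) = 81)
Function('F')(r) = Mul(58, r)
Add(Function('F')(O), Mul(Function('U')(Function('h')(-2)), 2012)) = Add(Mul(58, 81), Mul(0, 2012)) = Add(4698, 0) = 4698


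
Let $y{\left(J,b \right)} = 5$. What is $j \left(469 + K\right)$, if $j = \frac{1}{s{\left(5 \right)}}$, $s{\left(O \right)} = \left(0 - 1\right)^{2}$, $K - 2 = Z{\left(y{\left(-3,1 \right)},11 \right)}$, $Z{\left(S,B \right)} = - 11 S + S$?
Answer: $421$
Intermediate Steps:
$Z{\left(S,B \right)} = - 10 S$
$K = -48$ ($K = 2 - 50 = -48$)
$s{\left(O \right)} = 1$ ($s{\left(O \right)} = \left(-1\right)^{2} = 1$)
$j = 1$ ($j = 1^{-1} = 1$)
$j \left(469 + K\right) = 1 \left(469 - 48\right) = 1 \cdot 421 = 421$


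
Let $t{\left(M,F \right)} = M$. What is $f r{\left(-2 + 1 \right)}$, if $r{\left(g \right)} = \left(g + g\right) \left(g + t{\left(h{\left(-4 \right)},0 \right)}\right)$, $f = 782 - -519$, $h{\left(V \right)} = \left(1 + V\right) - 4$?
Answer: $20816$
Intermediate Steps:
$h{\left(V \right)} = -3 + V$
$f = 1301$ ($f = 782 + 519 = 1301$)
$r{\left(g \right)} = 2 g \left(-7 + g\right)$ ($r{\left(g \right)} = \left(g + g\right) \left(g - 7\right) = 2 g \left(g - 7\right) = 2 g \left(-7 + g\right)$)
$f r{\left(-2 + 1 \right)} = 1301 \cdot 2 \left(-2 + 1\right) \left(-7 + \left(-2 + 1\right)\right) = 1301 \cdot 2 \left(-1\right) \left(-7 - 1\right) = 1301 \cdot 2 \left(-1\right) \left(-8\right) = 1301 \cdot 16 = 20816$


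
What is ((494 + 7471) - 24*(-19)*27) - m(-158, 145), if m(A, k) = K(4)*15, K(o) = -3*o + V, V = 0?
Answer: 20457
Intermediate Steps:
K(o) = -3*o (K(o) = -3*o + 0 = -3*o)
m(A, k) = -180 (m(A, k) = -3*4*15 = -12*15 = -180)
((494 + 7471) - 24*(-19)*27) - m(-158, 145) = ((494 + 7471) - 24*(-19)*27) - 1*(-180) = (7965 - (-456)*27) + 180 = (7965 - 1*(-12312)) + 180 = (7965 + 12312) + 180 = 20277 + 180 = 20457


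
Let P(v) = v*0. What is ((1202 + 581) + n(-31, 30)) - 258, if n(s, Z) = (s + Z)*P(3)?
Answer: 1525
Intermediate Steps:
P(v) = 0
n(s, Z) = 0 (n(s, Z) = (s + Z)*0 = (Z + s)*0 = 0)
((1202 + 581) + n(-31, 30)) - 258 = ((1202 + 581) + 0) - 258 = (1783 + 0) - 258 = 1783 - 258 = 1525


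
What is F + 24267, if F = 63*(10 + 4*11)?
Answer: 27669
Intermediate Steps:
F = 3402 (F = 63*(10 + 44) = 63*54 = 3402)
F + 24267 = 3402 + 24267 = 27669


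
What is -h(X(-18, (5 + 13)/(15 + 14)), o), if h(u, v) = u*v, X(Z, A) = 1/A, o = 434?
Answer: -6293/9 ≈ -699.22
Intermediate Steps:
-h(X(-18, (5 + 13)/(15 + 14)), o) = -434/((5 + 13)/(15 + 14)) = -434/(18/29) = -434/(18*(1/29)) = -434/18/29 = -29*434/18 = -1*6293/9 = -6293/9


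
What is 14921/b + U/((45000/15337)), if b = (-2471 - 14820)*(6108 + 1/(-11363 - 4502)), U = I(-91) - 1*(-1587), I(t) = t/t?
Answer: 10202110476520166731/18850016451701250 ≈ 541.23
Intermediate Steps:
I(t) = 1
U = 1588 (U = 1 - 1*(-1587) = 1 + 1587 = 1588)
b = -1675557017929/15865 (b = -17291*(6108 + 1/(-15865)) = -17291*(6108 - 1/15865) = -17291*96903419/15865 = -1675557017929/15865 ≈ -1.0561e+8)
14921/b + U/((45000/15337)) = 14921/(-1675557017929/15865) + 1588/((45000/15337)) = 14921*(-15865/1675557017929) + 1588/((45000*(1/15337))) = -236721665/1675557017929 + 1588/(45000/15337) = -236721665/1675557017929 + 1588*(15337/45000) = -236721665/1675557017929 + 6088789/11250 = 10202110476520166731/18850016451701250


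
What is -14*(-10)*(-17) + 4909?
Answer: 2529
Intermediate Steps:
-14*(-10)*(-17) + 4909 = 140*(-17) + 4909 = -2380 + 4909 = 2529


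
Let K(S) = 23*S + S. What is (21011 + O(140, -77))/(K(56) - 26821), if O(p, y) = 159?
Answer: -290/349 ≈ -0.83095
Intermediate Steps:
K(S) = 24*S
(21011 + O(140, -77))/(K(56) - 26821) = (21011 + 159)/(24*56 - 26821) = 21170/(1344 - 26821) = 21170/(-25477) = 21170*(-1/25477) = -290/349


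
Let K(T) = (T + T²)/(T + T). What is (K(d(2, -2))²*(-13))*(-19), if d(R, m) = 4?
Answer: 6175/4 ≈ 1543.8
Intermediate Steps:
K(T) = (T + T²)/(2*T) (K(T) = (T + T²)/((2*T)) = (T + T²)*(1/(2*T)) = (T + T²)/(2*T))
(K(d(2, -2))²*(-13))*(-19) = ((½ + (½)*4)²*(-13))*(-19) = ((½ + 2)²*(-13))*(-19) = ((5/2)²*(-13))*(-19) = ((25/4)*(-13))*(-19) = -325/4*(-19) = 6175/4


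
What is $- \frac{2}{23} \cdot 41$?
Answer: $- \frac{82}{23} \approx -3.5652$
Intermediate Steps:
$- \frac{2}{23} \cdot 41 = \left(-2\right) \frac{1}{23} \cdot 41 = \left(- \frac{2}{23}\right) 41 = - \frac{82}{23}$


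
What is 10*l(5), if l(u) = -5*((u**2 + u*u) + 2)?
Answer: -2600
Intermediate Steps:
l(u) = -10 - 10*u**2 (l(u) = -5*((u**2 + u**2) + 2) = -5*(2*u**2 + 2) = -5*(2 + 2*u**2) = -10 - 10*u**2)
10*l(5) = 10*(-10 - 10*5**2) = 10*(-10 - 10*25) = 10*(-10 - 250) = 10*(-260) = -2600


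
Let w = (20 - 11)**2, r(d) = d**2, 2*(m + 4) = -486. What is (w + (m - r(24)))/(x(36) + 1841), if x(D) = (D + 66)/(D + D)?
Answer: -8904/22109 ≈ -0.40273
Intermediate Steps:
m = -247 (m = -4 + (1/2)*(-486) = -4 - 243 = -247)
x(D) = (66 + D)/(2*D) (x(D) = (66 + D)/((2*D)) = (66 + D)*(1/(2*D)) = (66 + D)/(2*D))
w = 81 (w = 9**2 = 81)
(w + (m - r(24)))/(x(36) + 1841) = (81 + (-247 - 1*24**2))/((1/2)*(66 + 36)/36 + 1841) = (81 + (-247 - 1*576))/((1/2)*(1/36)*102 + 1841) = (81 + (-247 - 576))/(17/12 + 1841) = (81 - 823)/(22109/12) = -742*12/22109 = -8904/22109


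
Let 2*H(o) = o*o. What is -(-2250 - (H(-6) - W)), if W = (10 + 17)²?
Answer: 1539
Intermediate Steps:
H(o) = o²/2 (H(o) = (o*o)/2 = o²/2)
W = 729 (W = 27² = 729)
-(-2250 - (H(-6) - W)) = -(-2250 - ((½)*(-6)² - 1*729)) = -(-2250 - ((½)*36 - 729)) = -(-2250 - (18 - 729)) = -(-2250 - 1*(-711)) = -(-2250 + 711) = -1*(-1539) = 1539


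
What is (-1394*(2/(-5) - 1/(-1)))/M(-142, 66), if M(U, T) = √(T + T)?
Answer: -697*√33/55 ≈ -72.799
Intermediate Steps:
M(U, T) = √2*√T (M(U, T) = √(2*T) = √2*√T)
(-1394*(2/(-5) - 1/(-1)))/M(-142, 66) = (-1394*(2/(-5) - 1/(-1)))/((√2*√66)) = (-1394*(2*(-⅕) - 1*(-1)))/((2*√33)) = (-1394*(-⅖ + 1))*(√33/66) = (-1394*⅗)*(√33/66) = -697*√33/55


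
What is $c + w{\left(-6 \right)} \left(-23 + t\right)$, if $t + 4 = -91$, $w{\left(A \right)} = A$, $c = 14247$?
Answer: $14955$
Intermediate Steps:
$t = -95$ ($t = -4 - 91 = -95$)
$c + w{\left(-6 \right)} \left(-23 + t\right) = 14247 - 6 \left(-23 - 95\right) = 14247 - -708 = 14247 + 708 = 14955$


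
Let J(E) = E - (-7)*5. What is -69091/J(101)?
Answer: -69091/136 ≈ -508.02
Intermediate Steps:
J(E) = 35 + E (J(E) = E - 1*(-35) = E + 35 = 35 + E)
-69091/J(101) = -69091/(35 + 101) = -69091/136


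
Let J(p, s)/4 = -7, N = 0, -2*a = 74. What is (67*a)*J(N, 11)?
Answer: 69412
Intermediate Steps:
a = -37 (a = -½*74 = -37)
J(p, s) = -28 (J(p, s) = 4*(-7) = -28)
(67*a)*J(N, 11) = (67*(-37))*(-28) = -2479*(-28) = 69412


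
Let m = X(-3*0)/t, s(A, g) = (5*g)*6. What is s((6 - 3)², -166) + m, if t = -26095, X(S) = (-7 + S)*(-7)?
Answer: -129953149/26095 ≈ -4980.0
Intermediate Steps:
X(S) = 49 - 7*S
s(A, g) = 30*g
m = -49/26095 (m = (49 - (-21)*0)/(-26095) = (49 - 7*0)*(-1/26095) = (49 + 0)*(-1/26095) = 49*(-1/26095) = -49/26095 ≈ -0.0018778)
s((6 - 3)², -166) + m = 30*(-166) - 49/26095 = -4980 - 49/26095 = -129953149/26095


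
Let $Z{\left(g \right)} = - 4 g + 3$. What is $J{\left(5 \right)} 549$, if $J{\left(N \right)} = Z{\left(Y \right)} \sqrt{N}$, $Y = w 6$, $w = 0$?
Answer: $1647 \sqrt{5} \approx 3682.8$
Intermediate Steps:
$Y = 0$ ($Y = 0 \cdot 6 = 0$)
$Z{\left(g \right)} = 3 - 4 g$
$J{\left(N \right)} = 3 \sqrt{N}$ ($J{\left(N \right)} = \left(3 - 0\right) \sqrt{N} = \left(3 + 0\right) \sqrt{N} = 3 \sqrt{N}$)
$J{\left(5 \right)} 549 = 3 \sqrt{5} \cdot 549 = 1647 \sqrt{5}$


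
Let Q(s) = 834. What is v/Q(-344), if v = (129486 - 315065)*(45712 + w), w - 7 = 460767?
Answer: -46996582697/417 ≈ -1.1270e+8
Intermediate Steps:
w = 460774 (w = 7 + 460767 = 460774)
v = -93993165394 (v = (129486 - 315065)*(45712 + 460774) = -185579*506486 = -93993165394)
v/Q(-344) = -93993165394/834 = -93993165394*1/834 = -46996582697/417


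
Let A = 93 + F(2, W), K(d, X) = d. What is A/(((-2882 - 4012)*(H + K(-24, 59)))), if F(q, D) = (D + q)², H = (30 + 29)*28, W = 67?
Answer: -809/1870572 ≈ -0.00043249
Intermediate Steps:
H = 1652 (H = 59*28 = 1652)
A = 4854 (A = 93 + (67 + 2)² = 93 + 69² = 93 + 4761 = 4854)
A/(((-2882 - 4012)*(H + K(-24, 59)))) = 4854/(((-2882 - 4012)*(1652 - 24))) = 4854/((-6894*1628)) = 4854/(-11223432) = 4854*(-1/11223432) = -809/1870572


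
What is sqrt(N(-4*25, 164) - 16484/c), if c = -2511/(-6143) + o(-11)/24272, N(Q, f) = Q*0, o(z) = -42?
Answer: 4*I*sqrt(2330658225208133886)/30344493 ≈ 201.24*I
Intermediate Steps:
N(Q, f) = 0
c = 30344493/74551448 (c = -2511/(-6143) - 42/24272 = -2511*(-1/6143) - 42*1/24272 = 2511/6143 - 21/12136 = 30344493/74551448 ≈ 0.40703)
sqrt(N(-4*25, 164) - 16484/c) = sqrt(0 - 16484/30344493/74551448) = sqrt(0 - 16484*74551448/30344493) = sqrt(0 - 1228906068832/30344493) = sqrt(-1228906068832/30344493) = 4*I*sqrt(2330658225208133886)/30344493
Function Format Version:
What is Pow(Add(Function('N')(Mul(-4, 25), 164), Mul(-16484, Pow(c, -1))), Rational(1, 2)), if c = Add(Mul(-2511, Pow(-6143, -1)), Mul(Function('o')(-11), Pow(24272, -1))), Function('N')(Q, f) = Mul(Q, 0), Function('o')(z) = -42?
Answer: Mul(Rational(4, 30344493), I, Pow(2330658225208133886, Rational(1, 2))) ≈ Mul(201.24, I)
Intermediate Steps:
Function('N')(Q, f) = 0
c = Rational(30344493, 74551448) (c = Add(Mul(-2511, Pow(-6143, -1)), Mul(-42, Pow(24272, -1))) = Add(Mul(-2511, Rational(-1, 6143)), Mul(-42, Rational(1, 24272))) = Add(Rational(2511, 6143), Rational(-21, 12136)) = Rational(30344493, 74551448) ≈ 0.40703)
Pow(Add(Function('N')(Mul(-4, 25), 164), Mul(-16484, Pow(c, -1))), Rational(1, 2)) = Pow(Add(0, Mul(-16484, Pow(Rational(30344493, 74551448), -1))), Rational(1, 2)) = Pow(Add(0, Mul(-16484, Rational(74551448, 30344493))), Rational(1, 2)) = Pow(Add(0, Rational(-1228906068832, 30344493)), Rational(1, 2)) = Pow(Rational(-1228906068832, 30344493), Rational(1, 2)) = Mul(Rational(4, 30344493), I, Pow(2330658225208133886, Rational(1, 2)))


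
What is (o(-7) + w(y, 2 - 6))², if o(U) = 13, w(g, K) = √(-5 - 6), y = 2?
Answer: (13 + I*√11)² ≈ 158.0 + 86.232*I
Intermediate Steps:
w(g, K) = I*√11 (w(g, K) = √(-11) = I*√11)
(o(-7) + w(y, 2 - 6))² = (13 + I*√11)²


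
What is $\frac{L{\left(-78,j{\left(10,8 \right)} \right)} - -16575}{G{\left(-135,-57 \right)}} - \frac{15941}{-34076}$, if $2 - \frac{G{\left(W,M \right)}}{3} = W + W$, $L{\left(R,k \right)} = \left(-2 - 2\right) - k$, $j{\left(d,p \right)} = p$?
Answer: $\frac{48117387}{2317168} \approx 20.766$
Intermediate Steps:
$L{\left(R,k \right)} = -4 - k$
$G{\left(W,M \right)} = 6 - 6 W$ ($G{\left(W,M \right)} = 6 - 3 \left(W + W\right) = 6 - 3 \cdot 2 W = 6 - 6 W$)
$\frac{L{\left(-78,j{\left(10,8 \right)} \right)} - -16575}{G{\left(-135,-57 \right)}} - \frac{15941}{-34076} = \frac{\left(-4 - 8\right) - -16575}{6 - -810} - \frac{15941}{-34076} = \frac{\left(-4 - 8\right) + 16575}{6 + 810} - - \frac{15941}{34076} = \frac{-12 + 16575}{816} + \frac{15941}{34076} = 16563 \cdot \frac{1}{816} + \frac{15941}{34076} = \frac{5521}{272} + \frac{15941}{34076} = \frac{48117387}{2317168}$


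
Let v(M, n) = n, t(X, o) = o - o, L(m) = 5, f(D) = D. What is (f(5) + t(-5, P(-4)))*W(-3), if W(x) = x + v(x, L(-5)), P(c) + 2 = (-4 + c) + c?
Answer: 10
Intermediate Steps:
P(c) = -6 + 2*c (P(c) = -2 + ((-4 + c) + c) = -2 + (-4 + 2*c) = -6 + 2*c)
t(X, o) = 0
W(x) = 5 + x (W(x) = x + 5 = 5 + x)
(f(5) + t(-5, P(-4)))*W(-3) = (5 + 0)*(5 - 3) = 5*2 = 10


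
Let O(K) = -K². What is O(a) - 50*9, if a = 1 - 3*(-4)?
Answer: -619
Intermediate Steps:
a = 13 (a = 1 + 12 = 13)
O(a) - 50*9 = -1*13² - 50*9 = -1*169 - 450 = -169 - 450 = -619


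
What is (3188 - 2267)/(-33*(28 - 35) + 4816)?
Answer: 921/5047 ≈ 0.18248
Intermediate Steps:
(3188 - 2267)/(-33*(28 - 35) + 4816) = 921/(-33*(-7) + 4816) = 921/(231 + 4816) = 921/5047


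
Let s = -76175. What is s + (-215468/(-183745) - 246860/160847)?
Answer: -2251350030651929/29554832015 ≈ -76175.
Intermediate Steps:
s + (-215468/(-183745) - 246860/160847) = -76175 + (-215468/(-183745) - 246860/160847) = -76175 + (-215468*(-1/183745) - 246860*1/160847) = -76175 + (215468/183745 - 246860/160847) = -76175 - 10701909304/29554832015 = -2251350030651929/29554832015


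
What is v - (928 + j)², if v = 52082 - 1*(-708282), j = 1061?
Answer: -3195757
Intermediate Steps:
v = 760364 (v = 52082 + 708282 = 760364)
v - (928 + j)² = 760364 - (928 + 1061)² = 760364 - 1*1989² = 760364 - 1*3956121 = 760364 - 3956121 = -3195757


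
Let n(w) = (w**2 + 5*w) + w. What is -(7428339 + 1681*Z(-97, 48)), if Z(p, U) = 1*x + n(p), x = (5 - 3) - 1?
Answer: -22268207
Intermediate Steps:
n(w) = w**2 + 6*w
x = 1 (x = 2 - 1 = 1)
Z(p, U) = 1 + p*(6 + p) (Z(p, U) = 1*1 + p*(6 + p) = 1 + p*(6 + p))
-(7428339 + 1681*Z(-97, 48)) = -(7430020 - 163057*(6 - 97)) = -(7430020 + 14838187) = -1681/(1/((1 + 8827) + 4419)) = -1681/(1/(8828 + 4419)) = -1681/(1/13247) = -1681/1/13247 = -1681*13247 = -22268207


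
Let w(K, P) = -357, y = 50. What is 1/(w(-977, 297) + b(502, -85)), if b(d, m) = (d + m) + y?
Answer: 1/110 ≈ 0.0090909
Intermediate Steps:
b(d, m) = 50 + d + m (b(d, m) = (d + m) + 50 = 50 + d + m)
1/(w(-977, 297) + b(502, -85)) = 1/(-357 + (50 + 502 - 85)) = 1/(-357 + 467) = 1/110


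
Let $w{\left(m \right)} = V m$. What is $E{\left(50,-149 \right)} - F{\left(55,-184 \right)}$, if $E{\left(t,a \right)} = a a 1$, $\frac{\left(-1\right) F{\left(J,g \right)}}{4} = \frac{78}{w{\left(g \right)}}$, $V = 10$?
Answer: $\frac{5106191}{230} \approx 22201.0$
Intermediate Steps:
$w{\left(m \right)} = 10 m$
$F{\left(J,g \right)} = - \frac{156}{5 g}$ ($F{\left(J,g \right)} = - 4 \frac{78}{10 g} = - 4 \cdot 78 \frac{1}{10 g} = - 4 \frac{39}{5 g} = - \frac{156}{5 g}$)
$E{\left(t,a \right)} = a^{2}$ ($E{\left(t,a \right)} = a^{2} \cdot 1 = a^{2}$)
$E{\left(50,-149 \right)} - F{\left(55,-184 \right)} = \left(-149\right)^{2} - - \frac{156}{5 \left(-184\right)} = 22201 - \left(- \frac{156}{5}\right) \left(- \frac{1}{184}\right) = 22201 - \frac{39}{230} = \frac{5106191}{230}$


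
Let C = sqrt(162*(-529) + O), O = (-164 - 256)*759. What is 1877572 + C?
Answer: 1877572 + 3*I*sqrt(44942) ≈ 1.8776e+6 + 635.99*I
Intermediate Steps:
O = -318780 (O = -420*759 = -318780)
C = 3*I*sqrt(44942) (C = sqrt(162*(-529) - 318780) = sqrt(-85698 - 318780) = sqrt(-404478) = 3*I*sqrt(44942) ≈ 635.99*I)
1877572 + C = 1877572 + 3*I*sqrt(44942)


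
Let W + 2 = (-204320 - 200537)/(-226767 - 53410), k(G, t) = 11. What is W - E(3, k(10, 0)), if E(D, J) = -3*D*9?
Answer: 22538840/280177 ≈ 80.445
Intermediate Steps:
E(D, J) = -27*D
W = -155497/280177 (W = -2 + (-204320 - 200537)/(-226767 - 53410) = -2 - 404857/(-280177) = -2 - 404857*(-1/280177) = -2 + 404857/280177 = -155497/280177 ≈ -0.55500)
W - E(3, k(10, 0)) = -155497/280177 - (-27)*3 = -155497/280177 - 1*(-81) = -155497/280177 + 81 = 22538840/280177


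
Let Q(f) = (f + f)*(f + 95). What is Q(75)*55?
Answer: 1402500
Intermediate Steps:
Q(f) = 2*f*(95 + f) (Q(f) = (2*f)*(95 + f) = 2*f*(95 + f))
Q(75)*55 = (2*75*(95 + 75))*55 = (2*75*170)*55 = 25500*55 = 1402500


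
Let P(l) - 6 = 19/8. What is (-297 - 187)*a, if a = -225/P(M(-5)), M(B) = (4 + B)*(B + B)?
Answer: 871200/67 ≈ 13003.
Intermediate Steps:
M(B) = 2*B*(4 + B) (M(B) = (4 + B)*(2*B) = 2*B*(4 + B))
P(l) = 67/8 (P(l) = 6 + 19/8 = 67/8)
a = -1800/67 (a = -225/67/8 = -225*8/67 = -1800/67 ≈ -26.866)
(-297 - 187)*a = (-297 - 187)*(-1800/67) = -484*(-1800/67) = 871200/67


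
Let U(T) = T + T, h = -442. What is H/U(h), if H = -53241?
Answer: 53241/884 ≈ 60.227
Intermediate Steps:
U(T) = 2*T
H/U(h) = -53241/(2*(-442)) = -53241/(-884) = -53241*(-1/884) = 53241/884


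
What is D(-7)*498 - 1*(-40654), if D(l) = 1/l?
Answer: 284080/7 ≈ 40583.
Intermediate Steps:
D(-7)*498 - 1*(-40654) = 498/(-7) - 1*(-40654) = -1/7*498 + 40654 = -498/7 + 40654 = 284080/7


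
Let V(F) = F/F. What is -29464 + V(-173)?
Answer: -29463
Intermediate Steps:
V(F) = 1
-29464 + V(-173) = -29464 + 1 = -29463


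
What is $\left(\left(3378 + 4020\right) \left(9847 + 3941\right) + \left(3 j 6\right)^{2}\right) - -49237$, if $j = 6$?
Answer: $102064525$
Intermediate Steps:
$\left(\left(3378 + 4020\right) \left(9847 + 3941\right) + \left(3 j 6\right)^{2}\right) - -49237 = \left(\left(3378 + 4020\right) \left(9847 + 3941\right) + \left(3 \cdot 6 \cdot 6\right)^{2}\right) - -49237 = \left(7398 \cdot 13788 + \left(18 \cdot 6\right)^{2}\right) + 49237 = \left(102003624 + 108^{2}\right) + 49237 = \left(102003624 + 11664\right) + 49237 = 102015288 + 49237 = 102064525$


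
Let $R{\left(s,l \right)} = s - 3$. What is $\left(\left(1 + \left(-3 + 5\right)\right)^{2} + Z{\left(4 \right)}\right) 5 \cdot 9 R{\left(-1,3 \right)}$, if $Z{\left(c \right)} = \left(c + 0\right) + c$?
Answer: $-3060$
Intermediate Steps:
$Z{\left(c \right)} = 2 c$ ($Z{\left(c \right)} = c + c = 2 c$)
$R{\left(s,l \right)} = -3 + s$
$\left(\left(1 + \left(-3 + 5\right)\right)^{2} + Z{\left(4 \right)}\right) 5 \cdot 9 R{\left(-1,3 \right)} = \left(\left(1 + \left(-3 + 5\right)\right)^{2} + 2 \cdot 4\right) 5 \cdot 9 \left(-3 - 1\right) = \left(\left(1 + 2\right)^{2} + 8\right) 5 \cdot 9 \left(-4\right) = \left(3^{2} + 8\right) 5 \cdot 9 \left(-4\right) = \left(9 + 8\right) 5 \cdot 9 \left(-4\right) = 17 \cdot 5 \cdot 9 \left(-4\right) = 85 \cdot 9 \left(-4\right) = 765 \left(-4\right) = -3060$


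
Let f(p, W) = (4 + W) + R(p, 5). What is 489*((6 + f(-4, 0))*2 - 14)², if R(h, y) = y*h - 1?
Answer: 633744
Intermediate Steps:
R(h, y) = -1 + h*y (R(h, y) = h*y - 1 = -1 + h*y)
f(p, W) = 3 + W + 5*p (f(p, W) = (4 + W) + (-1 + p*5) = (4 + W) + (-1 + 5*p) = 3 + W + 5*p)
489*((6 + f(-4, 0))*2 - 14)² = 489*((6 + (3 + 0 + 5*(-4)))*2 - 14)² = 489*((6 + (3 + 0 - 20))*2 - 14)² = 489*((6 - 17)*2 - 14)² = 489*(-11*2 - 14)² = 489*(-22 - 14)² = 489*(-36)² = 489*1296 = 633744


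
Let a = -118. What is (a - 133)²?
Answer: 63001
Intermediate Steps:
(a - 133)² = (-118 - 133)² = (-251)² = 63001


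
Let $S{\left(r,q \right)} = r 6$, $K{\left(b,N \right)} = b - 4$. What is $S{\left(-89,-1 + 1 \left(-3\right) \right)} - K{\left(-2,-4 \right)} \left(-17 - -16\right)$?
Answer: $-540$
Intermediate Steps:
$K{\left(b,N \right)} = -4 + b$
$S{\left(r,q \right)} = 6 r$
$S{\left(-89,-1 + 1 \left(-3\right) \right)} - K{\left(-2,-4 \right)} \left(-17 - -16\right) = 6 \left(-89\right) - \left(-4 - 2\right) \left(-17 - -16\right) = -534 - - 6 \left(-17 + \left(20 - 4\right)\right) = -534 - - 6 \left(-17 + 16\right) = -534 - \left(-6\right) \left(-1\right) = -534 - 6 = -540$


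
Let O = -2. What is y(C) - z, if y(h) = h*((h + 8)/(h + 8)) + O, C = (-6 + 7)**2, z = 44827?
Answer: -44828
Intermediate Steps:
C = 1 (C = 1**2 = 1)
y(h) = -2 + h (y(h) = h*((h + 8)/(h + 8)) - 2 = h*((8 + h)/(8 + h)) - 2 = h*1 - 2 = h - 2 = -2 + h)
y(C) - z = (-2 + 1) - 1*44827 = -1 - 44827 = -44828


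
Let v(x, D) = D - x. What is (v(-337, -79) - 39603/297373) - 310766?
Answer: -92336735087/297373 ≈ -3.1051e+5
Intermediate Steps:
(v(-337, -79) - 39603/297373) - 310766 = ((-79 - 1*(-337)) - 39603/297373) - 310766 = ((-79 + 337) - 39603*1/297373) - 310766 = (258 - 39603/297373) - 310766 = 76682631/297373 - 310766 = -92336735087/297373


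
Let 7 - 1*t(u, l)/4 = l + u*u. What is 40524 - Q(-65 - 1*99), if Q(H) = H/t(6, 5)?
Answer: 1377775/34 ≈ 40523.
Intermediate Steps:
t(u, l) = 28 - 4*l - 4*u**2 (t(u, l) = 28 - 4*(l + u*u) = 28 - 4*(l + u**2) = 28 + (-4*l - 4*u**2) = 28 - 4*l - 4*u**2)
Q(H) = -H/136 (Q(H) = H/(28 - 4*5 - 4*6**2) = H/(28 - 20 - 4*36) = H/(28 - 20 - 144) = H/(-136) = H*(-1/136) = -H/136)
40524 - Q(-65 - 1*99) = 40524 - (-1)*(-65 - 1*99)/136 = 40524 - (-1)*(-65 - 99)/136 = 40524 - (-1)*(-164)/136 = 40524 - 1*41/34 = 40524 - 41/34 = 1377775/34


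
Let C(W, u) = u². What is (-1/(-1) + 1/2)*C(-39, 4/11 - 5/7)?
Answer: 2187/11858 ≈ 0.18443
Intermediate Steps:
(-1/(-1) + 1/2)*C(-39, 4/11 - 5/7) = (-1/(-1) + 1/2)*(4/11 - 5/7)² = (-1*(-1) + 1*(½))*(4*(1/11) - 5*⅐)² = (1 + ½)*(4/11 - 5/7)² = 3*(-27/77)²/2 = (3/2)*(729/5929) = 2187/11858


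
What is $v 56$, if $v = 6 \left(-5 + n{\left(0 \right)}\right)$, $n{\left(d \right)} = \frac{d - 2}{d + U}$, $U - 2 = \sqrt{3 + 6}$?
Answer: $- \frac{9072}{5} \approx -1814.4$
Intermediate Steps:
$U = 5$ ($U = 2 + \sqrt{3 + 6} = 2 + \sqrt{9} = 2 + 3 = 5$)
$n{\left(d \right)} = \frac{-2 + d}{5 + d}$ ($n{\left(d \right)} = \frac{d - 2}{d + 5} = \frac{-2 + d}{5 + d}$)
$v = - \frac{162}{5}$ ($v = 6 \left(-5 + \frac{-2 + 0}{5 + 0}\right) = 6 \left(-5 + \frac{1}{5} \left(-2\right)\right) = 6 \left(-5 - \frac{2}{5}\right) = 6 \left(- \frac{27}{5}\right) = - \frac{162}{5} \approx -32.4$)
$v 56 = \left(- \frac{162}{5}\right) 56 = - \frac{9072}{5}$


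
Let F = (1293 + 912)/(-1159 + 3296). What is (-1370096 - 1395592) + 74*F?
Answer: -5910112086/2137 ≈ -2.7656e+6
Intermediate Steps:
F = 2205/2137 ≈ 1.0318
(-1370096 - 1395592) + 74*F = (-1370096 - 1395592) + 74*(2205/2137) = -2765688 + 163170/2137 = -5910112086/2137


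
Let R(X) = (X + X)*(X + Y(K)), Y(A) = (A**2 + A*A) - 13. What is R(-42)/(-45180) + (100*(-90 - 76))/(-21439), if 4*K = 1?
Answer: 434109953/645742680 ≈ 0.67226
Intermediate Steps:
K = 1/4 (K = (1/4)*1 = 1/4 ≈ 0.25000)
Y(A) = -13 + 2*A**2 (Y(A) = (A**2 + A**2) - 13 = 2*A**2 - 13 = -13 + 2*A**2)
R(X) = 2*X*(-103/8 + X) (R(X) = (X + X)*(X + (-13 + 2*(1/4)**2)) = (2*X)*(X + (-13 + 2*(1/16))) = (2*X)*(X + (-13 + 1/8)) = (2*X)*(X - 103/8) = (2*X)*(-103/8 + X) = 2*X*(-103/8 + X))
R(-42)/(-45180) + (100*(-90 - 76))/(-21439) = ((1/4)*(-42)*(-103 + 8*(-42)))/(-45180) + (100*(-90 - 76))/(-21439) = ((1/4)*(-42)*(-103 - 336))*(-1/45180) + (100*(-166))*(-1/21439) = ((1/4)*(-42)*(-439))*(-1/45180) - 16600*(-1/21439) = (9219/2)*(-1/45180) + 16600/21439 = -3073/30120 + 16600/21439 = 434109953/645742680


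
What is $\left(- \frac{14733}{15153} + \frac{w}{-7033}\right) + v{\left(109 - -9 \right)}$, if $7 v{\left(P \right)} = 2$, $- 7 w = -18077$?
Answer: $- \frac{37433286}{35523683} \approx -1.0538$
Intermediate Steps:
$w = \frac{18077}{7}$ ($w = \left(- \frac{1}{7}\right) \left(-18077\right) = \frac{18077}{7} \approx 2582.4$)
$v{\left(P \right)} = \frac{2}{7}$ ($v{\left(P \right)} = \frac{1}{7} \cdot 2 = \frac{2}{7}$)
$\left(- \frac{14733}{15153} + \frac{w}{-7033}\right) + v{\left(109 - -9 \right)} = \left(- \frac{14733}{15153} + \frac{18077}{7 \left(-7033\right)}\right) + \frac{2}{7} = \left(\left(-14733\right) \frac{1}{15153} + \frac{18077}{7} \left(- \frac{1}{7033}\right)\right) + \frac{2}{7} = \left(- \frac{4911}{5051} - \frac{18077}{49231}\right) + \frac{2}{7} = - \frac{333080368}{248665781} + \frac{2}{7} = - \frac{37433286}{35523683}$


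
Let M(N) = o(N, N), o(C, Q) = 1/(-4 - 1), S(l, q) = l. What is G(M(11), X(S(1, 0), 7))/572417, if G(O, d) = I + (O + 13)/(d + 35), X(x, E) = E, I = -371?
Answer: -38923/60103785 ≈ -0.00064760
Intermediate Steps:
o(C, Q) = -⅕ (o(C, Q) = 1/(-5) = -⅕)
M(N) = -⅕
G(O, d) = -371 + (13 + O)/(35 + d) (G(O, d) = -371 + (O + 13)/(d + 35) = -371 + (13 + O)/(35 + d))
G(M(11), X(S(1, 0), 7))/572417 = ((-12972 - ⅕ - 371*7)/(35 + 7))/572417 = ((-12972 - ⅕ - 2597)/42)*(1/572417) = ((1/42)*(-77846/5))*(1/572417) = -38923/105*1/572417 = -38923/60103785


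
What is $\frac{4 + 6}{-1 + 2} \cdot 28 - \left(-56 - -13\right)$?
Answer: $323$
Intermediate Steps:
$\frac{4 + 6}{-1 + 2} \cdot 28 - \left(-56 - -13\right) = \frac{10}{1} \cdot 28 - \left(-56 + 13\right) = 10 \cdot 1 \cdot 28 - -43 = 10 \cdot 28 + 43 = 280 + 43 = 323$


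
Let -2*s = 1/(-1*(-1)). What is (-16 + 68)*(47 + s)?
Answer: 2418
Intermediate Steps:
s = -½ (s = -1/(2*((-1*(-1)))) = -½/1 = -½*1 = -½ ≈ -0.50000)
(-16 + 68)*(47 + s) = (-16 + 68)*(47 - ½) = 52*(93/2) = 2418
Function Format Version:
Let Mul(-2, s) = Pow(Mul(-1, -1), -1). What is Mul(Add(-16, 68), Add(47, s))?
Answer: 2418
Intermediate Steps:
s = Rational(-1, 2) (s = Mul(Rational(-1, 2), Pow(Mul(-1, -1), -1)) = Mul(Rational(-1, 2), Pow(1, -1)) = Mul(Rational(-1, 2), 1) = Rational(-1, 2) ≈ -0.50000)
Mul(Add(-16, 68), Add(47, s)) = Mul(Add(-16, 68), Add(47, Rational(-1, 2))) = Mul(52, Rational(93, 2)) = 2418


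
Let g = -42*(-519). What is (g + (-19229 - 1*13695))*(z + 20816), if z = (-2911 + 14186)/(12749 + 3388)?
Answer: -339766867222/1467 ≈ -2.3161e+8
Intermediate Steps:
g = 21798
z = 1025/1467 (z = 11275/16137 = 11275*(1/16137) = 1025/1467 ≈ 0.69870)
(g + (-19229 - 1*13695))*(z + 20816) = (21798 + (-19229 - 1*13695))*(1025/1467 + 20816) = (21798 + (-19229 - 13695))*(30538097/1467) = (21798 - 32924)*(30538097/1467) = -11126*30538097/1467 = -339766867222/1467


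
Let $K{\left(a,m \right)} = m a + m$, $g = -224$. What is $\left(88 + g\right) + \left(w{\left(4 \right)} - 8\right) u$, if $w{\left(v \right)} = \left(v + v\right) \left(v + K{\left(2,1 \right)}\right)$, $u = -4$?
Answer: $-328$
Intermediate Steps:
$K{\left(a,m \right)} = m + a m$ ($K{\left(a,m \right)} = a m + m = m + a m$)
$w{\left(v \right)} = 2 v \left(3 + v\right)$ ($w{\left(v \right)} = \left(v + v\right) \left(v + 1 \left(1 + 2\right)\right) = 2 v \left(v + 1 \cdot 3\right) = 2 v \left(v + 3\right) = 2 v \left(3 + v\right)$)
$\left(88 + g\right) + \left(w{\left(4 \right)} - 8\right) u = \left(88 - 224\right) + \left(2 \cdot 4 \left(3 + 4\right) - 8\right) \left(-4\right) = -136 + \left(2 \cdot 4 \cdot 7 - 8\right) \left(-4\right) = -136 + \left(56 - 8\right) \left(-4\right) = -136 + 48 \left(-4\right) = -136 - 192 = -328$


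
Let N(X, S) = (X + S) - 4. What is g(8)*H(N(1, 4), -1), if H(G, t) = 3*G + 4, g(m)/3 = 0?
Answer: 0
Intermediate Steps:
g(m) = 0 (g(m) = 3*0 = 0)
N(X, S) = -4 + S + X (N(X, S) = (S + X) - 4 = -4 + S + X)
H(G, t) = 4 + 3*G
g(8)*H(N(1, 4), -1) = 0*(4 + 3*(-4 + 4 + 1)) = 0*(4 + 3*1) = 0*(4 + 3) = 0*7 = 0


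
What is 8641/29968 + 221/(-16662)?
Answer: 68676707/249663408 ≈ 0.27508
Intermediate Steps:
8641/29968 + 221/(-16662) = 8641*(1/29968) + 221*(-1/16662) = 8641/29968 - 221/16662 = 68676707/249663408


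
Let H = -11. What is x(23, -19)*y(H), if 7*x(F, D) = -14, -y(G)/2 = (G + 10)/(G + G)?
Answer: 2/11 ≈ 0.18182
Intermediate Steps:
y(G) = -(10 + G)/G (y(G) = -2*(G + 10)/(G + G) = -2*(10 + G)/(2*G) = -2*(10 + G)*1/(2*G) = -(10 + G)/G)
x(F, D) = -2 (x(F, D) = (⅐)*(-14) = -2)
x(23, -19)*y(H) = -2*(-10 - 1*(-11))/(-11) = -(-2)*(-10 + 11)/11 = -(-2)/11 = -2*(-1/11) = 2/11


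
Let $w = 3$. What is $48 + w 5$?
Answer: $63$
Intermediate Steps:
$48 + w 5 = 48 + 3 \cdot 5 = 48 + 15 = 63$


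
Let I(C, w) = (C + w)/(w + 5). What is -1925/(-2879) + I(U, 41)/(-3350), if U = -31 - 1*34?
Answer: 74177899/110913475 ≈ 0.66879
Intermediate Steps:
U = -65 (U = -31 - 34 = -65)
I(C, w) = (C + w)/(5 + w)
-1925/(-2879) + I(U, 41)/(-3350) = -1925/(-2879) + ((-65 + 41)/(5 + 41))/(-3350) = -1925*(-1/2879) + (-24/46)*(-1/3350) = 1925/2879 + ((1/46)*(-24))*(-1/3350) = 1925/2879 - 12/23*(-1/3350) = 1925/2879 + 6/38525 = 74177899/110913475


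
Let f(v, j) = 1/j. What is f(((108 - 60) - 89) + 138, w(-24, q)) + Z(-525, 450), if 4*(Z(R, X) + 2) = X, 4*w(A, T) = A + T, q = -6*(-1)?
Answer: 1985/18 ≈ 110.28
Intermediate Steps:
q = 6
w(A, T) = A/4 + T/4 (w(A, T) = (A + T)/4 = A/4 + T/4)
Z(R, X) = -2 + X/4
f(((108 - 60) - 89) + 138, w(-24, q)) + Z(-525, 450) = 1/((1/4)*(-24) + (1/4)*6) + (-2 + (1/4)*450) = 1/(-6 + 3/2) + (-2 + 225/2) = 1/(-9/2) + 221/2 = -2/9 + 221/2 = 1985/18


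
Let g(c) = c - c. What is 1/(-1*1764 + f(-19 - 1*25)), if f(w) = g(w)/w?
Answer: -1/1764 ≈ -0.00056689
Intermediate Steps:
g(c) = 0
f(w) = 0 (f(w) = 0/w = 0)
1/(-1*1764 + f(-19 - 1*25)) = 1/(-1*1764 + 0) = 1/(-1764 + 0) = 1/(-1764) = -1/1764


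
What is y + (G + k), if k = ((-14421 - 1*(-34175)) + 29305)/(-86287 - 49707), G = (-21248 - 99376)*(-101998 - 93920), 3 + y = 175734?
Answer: 3213890248987563/135994 ≈ 2.3633e+10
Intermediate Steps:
y = 175731 (y = -3 + 175734 = 175731)
G = 23632412832 (G = -120624*(-195918) = 23632412832)
k = -49059/135994 (k = ((-14421 + 34175) + 29305)/(-135994) = (19754 + 29305)*(-1/135994) = 49059*(-1/135994) = -49059/135994 ≈ -0.36074)
y + (G + k) = 175731 + (23632412832 - 49059/135994) = 175731 + 3213866350625949/135994 = 3213890248987563/135994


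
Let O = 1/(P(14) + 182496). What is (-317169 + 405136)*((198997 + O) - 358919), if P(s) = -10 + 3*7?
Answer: -2567482664677051/182507 ≈ -1.4068e+10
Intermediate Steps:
P(s) = 11 (P(s) = -10 + 21 = 11)
O = 1/182507 (O = 1/(11 + 182496) = 1/182507 ≈ 5.4792e-6)
(-317169 + 405136)*((198997 + O) - 358919) = (-317169 + 405136)*((198997 + 1/182507) - 358919) = 87967*(36318345480/182507 - 358919) = 87967*(-29186884453/182507) = -2567482664677051/182507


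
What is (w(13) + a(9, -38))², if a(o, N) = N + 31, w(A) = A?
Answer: 36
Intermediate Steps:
a(o, N) = 31 + N
(w(13) + a(9, -38))² = (13 + (31 - 38))² = (13 - 7)² = 6² = 36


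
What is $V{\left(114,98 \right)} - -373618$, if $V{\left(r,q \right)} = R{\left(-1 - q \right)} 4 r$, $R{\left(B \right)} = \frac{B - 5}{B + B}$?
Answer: $\frac{12337298}{33} \approx 3.7386 \cdot 10^{5}$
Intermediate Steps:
$R{\left(B \right)} = \frac{-5 + B}{2 B}$
$V{\left(r,q \right)} = \frac{2 r \left(-6 - q\right)}{-1 - q}$ ($V{\left(r,q \right)} = \frac{-5 - \left(1 + q\right)}{2 \left(-1 - q\right)} 4 r = \frac{-6 - q}{2 \left(-1 - q\right)} 4 r = \frac{2 \left(-6 - q\right)}{-1 - q} r = \frac{2 r \left(-6 - q\right)}{-1 - q}$)
$V{\left(114,98 \right)} - -373618 = 2 \cdot 114 \frac{1}{1 + 98} \left(6 + 98\right) - -373618 = 2 \cdot 114 \cdot \frac{1}{99} \cdot 104 + 373618 = \frac{7904}{33} + 373618 = \frac{12337298}{33}$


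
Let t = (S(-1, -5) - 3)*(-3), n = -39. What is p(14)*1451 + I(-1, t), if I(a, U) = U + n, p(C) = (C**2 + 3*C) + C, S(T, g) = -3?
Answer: 365631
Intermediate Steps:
p(C) = C**2 + 4*C
t = 18 (t = (-3 - 3)*(-3) = -6*(-3) = 18)
I(a, U) = -39 + U (I(a, U) = U - 39 = -39 + U)
p(14)*1451 + I(-1, t) = (14*(4 + 14))*1451 + (-39 + 18) = (14*18)*1451 - 21 = 252*1451 - 21 = 365652 - 21 = 365631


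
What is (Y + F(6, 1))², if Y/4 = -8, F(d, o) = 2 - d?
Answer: 1296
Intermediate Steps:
Y = -32 (Y = 4*(-8) = -32)
(Y + F(6, 1))² = (-32 + (2 - 1*6))² = (-32 + (2 - 6))² = (-32 - 4)² = (-36)² = 1296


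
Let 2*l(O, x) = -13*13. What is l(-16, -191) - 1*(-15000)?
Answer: 29831/2 ≈ 14916.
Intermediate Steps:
l(O, x) = -169/2 (l(O, x) = (-13*13)/2 = (½)*(-169) = -169/2)
l(-16, -191) - 1*(-15000) = -169/2 - 1*(-15000) = -169/2 + 15000 = 29831/2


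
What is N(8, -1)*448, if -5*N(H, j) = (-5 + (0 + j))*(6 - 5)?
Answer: 2688/5 ≈ 537.60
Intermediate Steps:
N(H, j) = 1 - j/5 (N(H, j) = -(-5 + (0 + j))*(6 - 5)/5 = -(-5 + j)/5 = 1 - j/5)
N(8, -1)*448 = (1 - 1/5*(-1))*448 = (1 + 1/5)*448 = (6/5)*448 = 2688/5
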